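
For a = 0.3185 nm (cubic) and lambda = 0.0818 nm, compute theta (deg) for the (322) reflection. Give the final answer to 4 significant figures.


d = a / sqrt(h^2+k^2+l^2)
d = 0.3185 / sqrt(17) = 0.0772476 nm
lambda = 2*d*sin(theta)  =>  sin(theta) = lambda / (2*d)
sin(theta) = 0.0818 / (2 * 0.0772476) = 0.529466
theta = 31.97 deg


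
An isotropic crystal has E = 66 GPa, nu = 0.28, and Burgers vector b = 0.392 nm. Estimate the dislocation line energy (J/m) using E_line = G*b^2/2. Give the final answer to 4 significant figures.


Step 1: G = E / (2*(1+nu))
G = 66 / (2*(1+0.28)) = 25.7813 GPa = 2.57813e+10 Pa
Step 2: E_line = G*b^2/2
b = 0.392 nm = 3.92e-10 m
E_line = 0.5 * 2.57813e+10 * (3.92e-10)^2 = 1.981e-09 J/m


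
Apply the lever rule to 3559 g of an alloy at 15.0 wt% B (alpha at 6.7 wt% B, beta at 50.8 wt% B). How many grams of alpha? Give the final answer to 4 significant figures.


f_alpha = (C_beta - C0) / (C_beta - C_alpha)
f_alpha = (50.8 - 15.0) / (50.8 - 6.7) = 0.811791
m_alpha = f_alpha * m_total = 0.811791 * 3559 = 2889 g


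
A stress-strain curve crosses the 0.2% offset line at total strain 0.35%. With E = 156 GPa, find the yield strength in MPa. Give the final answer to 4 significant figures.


Offset strain = 0.002
Elastic strain at yield = total_strain - offset = 3.5e-03 - 0.002 = 1.5e-03
sigma_y = E * elastic_strain = 156000 * 1.5e-03
sigma_y = 234 MPa


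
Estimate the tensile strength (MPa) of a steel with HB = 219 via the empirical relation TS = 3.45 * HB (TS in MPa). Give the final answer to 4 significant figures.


TS (MPa) = 3.45 * HB
TS = 3.45 * 219
TS = 755.6 MPa


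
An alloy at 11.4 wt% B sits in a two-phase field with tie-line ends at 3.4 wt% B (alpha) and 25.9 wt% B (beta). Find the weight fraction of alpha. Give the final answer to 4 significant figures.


f_alpha = (C_beta - C0) / (C_beta - C_alpha)
f_alpha = (25.9 - 11.4) / (25.9 - 3.4)
f_alpha = 0.6444


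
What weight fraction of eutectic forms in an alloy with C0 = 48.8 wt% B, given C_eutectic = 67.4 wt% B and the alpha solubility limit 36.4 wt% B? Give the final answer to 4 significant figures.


f_primary = (C_e - C0) / (C_e - C_alpha_max)
f_primary = (67.4 - 48.8) / (67.4 - 36.4)
f_primary = 0.6
f_eutectic = 1 - 0.6 = 0.4


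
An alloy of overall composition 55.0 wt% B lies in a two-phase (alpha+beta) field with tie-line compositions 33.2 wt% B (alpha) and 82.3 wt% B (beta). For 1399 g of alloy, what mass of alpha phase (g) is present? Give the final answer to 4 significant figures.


f_alpha = (C_beta - C0) / (C_beta - C_alpha)
f_alpha = (82.3 - 55.0) / (82.3 - 33.2) = 0.556008
m_alpha = f_alpha * m_total = 0.556008 * 1399 = 777.9 g


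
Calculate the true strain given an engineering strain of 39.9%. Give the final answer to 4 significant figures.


epsilon_true = ln(1 + epsilon_eng)
epsilon_true = ln(1 + 0.399)
epsilon_true = 0.3358


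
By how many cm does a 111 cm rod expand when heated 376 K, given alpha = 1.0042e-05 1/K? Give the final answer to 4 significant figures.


dL = L0 * alpha * dT
dL = 111 * 1.0042e-05 * 376
dL = 0.4191 cm


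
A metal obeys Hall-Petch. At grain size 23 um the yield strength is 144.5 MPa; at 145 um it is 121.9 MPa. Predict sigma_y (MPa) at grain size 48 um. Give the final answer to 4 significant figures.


sigma_y = sigma0 + k / sqrt(d)
1/sqrt(d1) = 1/sqrt(2.3e-05) = 208.514;  1/sqrt(d2) = 83.0455
k = (sigma1 - sigma2) / (1/sqrt(d1) - 1/sqrt(d2)) = (144.5 - 121.9) / (208.514 - 83.0455) = 0.180124 MPa*m^0.5
sigma0 = sigma1 - k/sqrt(d1) = 144.5 - 0.180124*208.514 = 106.941 MPa
sigma_y(d3) = 106.941 + 0.180124 / sqrt(4.8e-05) = 132.9 MPa


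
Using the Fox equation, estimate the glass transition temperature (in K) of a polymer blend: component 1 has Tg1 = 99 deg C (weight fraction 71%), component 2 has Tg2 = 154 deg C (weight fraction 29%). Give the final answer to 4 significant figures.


1/Tg = w1/Tg1 + w2/Tg2 (in Kelvin)
Tg1 = 372.15 K, Tg2 = 427.15 K
1/Tg = 0.71/372.15 + 0.29/427.15
Tg = 386.6 K


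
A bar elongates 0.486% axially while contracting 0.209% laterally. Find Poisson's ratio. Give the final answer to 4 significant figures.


nu = -epsilon_lat / epsilon_axial
Lateral strain is contraction (negative), so using magnitudes:
nu = 0.209 / 0.486
nu = 0.43


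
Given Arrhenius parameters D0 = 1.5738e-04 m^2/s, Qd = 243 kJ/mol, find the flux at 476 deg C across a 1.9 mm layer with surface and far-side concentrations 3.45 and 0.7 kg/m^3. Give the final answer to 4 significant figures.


Step 1: D = D0 * exp(-Qd/(R*T))
T = 476 + 273.15 = 749.15 K
D = 1.5738e-04 * exp(-243e3 / (8.314 * 749.15)) = 1.79107e-21 m^2/s
Step 2: J = D * (C1 - C2) / dx
J = 1.79107e-21 * (3.45 - 0.7) / 1.9e-03
J = 2.592e-18 kg/(m^2*s)


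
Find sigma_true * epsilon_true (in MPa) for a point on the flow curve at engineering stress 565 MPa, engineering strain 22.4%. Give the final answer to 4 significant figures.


sigma_true = sigma_eng * (1 + epsilon_eng)
sigma_true = 565 * (1 + 0.224) = 691.56 MPa
epsilon_true = ln(1 + epsilon_eng)
epsilon_true = ln(1 + 0.224) = 0.202124
sigma_true * epsilon_true = 691.56 * 0.202124 = 139.8 MPa


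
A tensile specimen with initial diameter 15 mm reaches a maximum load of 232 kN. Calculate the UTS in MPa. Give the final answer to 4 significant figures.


A0 = pi*(d/2)^2 = pi*(15/2)^2 = 176.715 mm^2
UTS = F_max / A0 = 232*1000 / 176.715
UTS = 1313 MPa


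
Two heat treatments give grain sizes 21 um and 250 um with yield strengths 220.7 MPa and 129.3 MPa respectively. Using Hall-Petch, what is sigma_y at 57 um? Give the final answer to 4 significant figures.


sigma_y = sigma0 + k / sqrt(d)
1/sqrt(d1) = 1/sqrt(2.1e-05) = 218.218;  1/sqrt(d2) = 63.2456
k = (sigma1 - sigma2) / (1/sqrt(d1) - 1/sqrt(d2)) = (220.7 - 129.3) / (218.218 - 63.2456) = 0.589783 MPa*m^0.5
sigma0 = sigma1 - k/sqrt(d1) = 220.7 - 0.589783*218.218 = 91.9989 MPa
sigma_y(d3) = 91.9989 + 0.589783 / sqrt(5.7e-05) = 170.1 MPa


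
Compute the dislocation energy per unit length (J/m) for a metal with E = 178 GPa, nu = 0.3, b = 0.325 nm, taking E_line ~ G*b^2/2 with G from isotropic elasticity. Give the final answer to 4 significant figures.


Step 1: G = E / (2*(1+nu))
G = 178 / (2*(1+0.3)) = 68.4615 GPa = 6.84615e+10 Pa
Step 2: E_line = G*b^2/2
b = 0.325 nm = 3.25e-10 m
E_line = 0.5 * 6.84615e+10 * (3.25e-10)^2 = 3.616e-09 J/m


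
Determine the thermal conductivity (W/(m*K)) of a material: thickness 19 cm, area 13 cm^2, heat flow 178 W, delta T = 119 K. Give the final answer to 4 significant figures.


k = Q*L / (A*dT)
L = 0.19 m, A = 1.3e-03 m^2
k = 178 * 0.19 / (1.3e-03 * 119)
k = 218.6 W/(m*K)


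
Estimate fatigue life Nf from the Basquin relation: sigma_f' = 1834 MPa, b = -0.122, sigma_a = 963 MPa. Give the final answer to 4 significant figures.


sigma_a = sigma_f' * (2*Nf)^b
2*Nf = (sigma_a / sigma_f')^(1/b)
2*Nf = (963 / 1834)^(1/-0.122)
2*Nf = 196.436
Nf = 98.22 cycles


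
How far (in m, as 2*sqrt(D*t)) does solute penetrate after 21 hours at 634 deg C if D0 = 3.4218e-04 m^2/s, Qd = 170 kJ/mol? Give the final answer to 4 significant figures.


Step 1: D = D0 * exp(-Qd/(R*T))
T = 907.15 K
D = 3.4218e-04 * exp(-170e3 / (8.314 * 907.15)) = 5.56063e-14 m^2/s
Step 2: L = 2*sqrt(D*t)
t = 21 h = 75600 s
L = 2*sqrt(5.56063e-14 * 75600) = 1.297e-04 m


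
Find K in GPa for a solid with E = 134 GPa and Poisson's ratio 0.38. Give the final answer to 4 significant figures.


K = E / (3*(1-2*nu))
K = 134 / (3*(1-2*0.38))
K = 186.1 GPa


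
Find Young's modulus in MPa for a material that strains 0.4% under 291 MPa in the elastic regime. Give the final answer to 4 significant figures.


E = sigma / epsilon
epsilon = 0.4% = 4e-03
E = 291 / 4e-03
E = 72750 MPa


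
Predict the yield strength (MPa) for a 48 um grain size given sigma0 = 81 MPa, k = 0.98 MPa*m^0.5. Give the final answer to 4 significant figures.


sigma_y = sigma0 + k / sqrt(d)
d = 48 um = 4.8e-05 m
sigma_y = 81 + 0.98 / sqrt(4.8e-05)
sigma_y = 222.5 MPa


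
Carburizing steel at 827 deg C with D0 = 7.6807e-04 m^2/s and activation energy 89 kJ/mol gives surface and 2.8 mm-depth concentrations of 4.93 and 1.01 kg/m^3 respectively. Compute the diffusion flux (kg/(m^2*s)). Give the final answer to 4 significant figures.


Step 1: D = D0 * exp(-Qd/(R*T))
T = 827 + 273.15 = 1100.15 K
D = 7.6807e-04 * exp(-89e3 / (8.314 * 1100.15)) = 4.56633e-08 m^2/s
Step 2: J = D * (C1 - C2) / dx
J = 4.56633e-08 * (4.93 - 1.01) / 2.8e-03
J = 6.393e-05 kg/(m^2*s)


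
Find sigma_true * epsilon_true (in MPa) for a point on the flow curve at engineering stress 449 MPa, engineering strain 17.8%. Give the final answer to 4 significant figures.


sigma_true = sigma_eng * (1 + epsilon_eng)
sigma_true = 449 * (1 + 0.178) = 528.922 MPa
epsilon_true = ln(1 + epsilon_eng)
epsilon_true = ln(1 + 0.178) = 0.163818
sigma_true * epsilon_true = 528.922 * 0.163818 = 86.65 MPa


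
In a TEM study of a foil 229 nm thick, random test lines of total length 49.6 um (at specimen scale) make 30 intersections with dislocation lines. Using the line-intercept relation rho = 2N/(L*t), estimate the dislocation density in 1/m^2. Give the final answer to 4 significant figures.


rho = 2N / (L * t)
L = 49.6 um = 4.96e-05 m, t = 229 nm = 2.29e-07 m
rho = 2 * 30 / (4.96e-05 * 2.29e-07)
rho = 5.282e+12 1/m^2


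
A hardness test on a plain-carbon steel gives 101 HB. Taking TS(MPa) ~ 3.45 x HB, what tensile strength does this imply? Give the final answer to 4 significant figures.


TS (MPa) = 3.45 * HB
TS = 3.45 * 101
TS = 348.5 MPa


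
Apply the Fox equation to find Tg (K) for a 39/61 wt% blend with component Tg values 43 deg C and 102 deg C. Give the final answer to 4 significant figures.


1/Tg = w1/Tg1 + w2/Tg2 (in Kelvin)
Tg1 = 316.15 K, Tg2 = 375.15 K
1/Tg = 0.39/316.15 + 0.61/375.15
Tg = 349.7 K


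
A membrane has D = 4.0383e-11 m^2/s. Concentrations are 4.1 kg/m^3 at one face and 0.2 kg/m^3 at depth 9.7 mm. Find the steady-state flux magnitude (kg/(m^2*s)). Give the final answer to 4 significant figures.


J = -D * (dC/dx) = D * (C1 - C2) / dx
J = 4.0383e-11 * (4.1 - 0.2) / 9.7e-03
J = 1.624e-08 kg/(m^2*s)


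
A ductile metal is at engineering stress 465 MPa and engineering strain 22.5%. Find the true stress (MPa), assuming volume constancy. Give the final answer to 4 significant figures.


sigma_true = sigma_eng * (1 + epsilon_eng)
sigma_true = 465 * (1 + 0.225)
sigma_true = 569.6 MPa


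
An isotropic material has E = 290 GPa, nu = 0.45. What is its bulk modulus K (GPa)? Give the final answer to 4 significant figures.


K = E / (3*(1-2*nu))
K = 290 / (3*(1-2*0.45))
K = 966.7 GPa


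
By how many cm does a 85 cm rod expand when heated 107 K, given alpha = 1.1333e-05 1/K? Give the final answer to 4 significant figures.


dL = L0 * alpha * dT
dL = 85 * 1.1333e-05 * 107
dL = 0.1031 cm


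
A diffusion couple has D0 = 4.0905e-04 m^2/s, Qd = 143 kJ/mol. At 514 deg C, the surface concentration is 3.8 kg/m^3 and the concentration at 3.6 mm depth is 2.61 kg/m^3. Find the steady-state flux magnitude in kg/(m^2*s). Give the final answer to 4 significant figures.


Step 1: D = D0 * exp(-Qd/(R*T))
T = 514 + 273.15 = 787.15 K
D = 4.0905e-04 * exp(-143e3 / (8.314 * 787.15)) = 1.32455e-13 m^2/s
Step 2: J = D * (C1 - C2) / dx
J = 1.32455e-13 * (3.8 - 2.61) / 3.6e-03
J = 4.378e-11 kg/(m^2*s)


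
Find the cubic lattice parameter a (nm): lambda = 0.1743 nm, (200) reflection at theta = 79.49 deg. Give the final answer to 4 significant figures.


d = lambda / (2*sin(theta))
d = 0.1743 / (2*sin(79.49 deg))
d = 0.0886371 nm
a = d * sqrt(h^2+k^2+l^2) = 0.0886371 * sqrt(4)
a = 0.1773 nm


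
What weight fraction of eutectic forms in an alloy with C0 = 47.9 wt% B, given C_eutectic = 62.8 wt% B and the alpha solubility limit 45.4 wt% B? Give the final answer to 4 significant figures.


f_primary = (C_e - C0) / (C_e - C_alpha_max)
f_primary = (62.8 - 47.9) / (62.8 - 45.4)
f_primary = 0.856322
f_eutectic = 1 - 0.856322 = 0.1437


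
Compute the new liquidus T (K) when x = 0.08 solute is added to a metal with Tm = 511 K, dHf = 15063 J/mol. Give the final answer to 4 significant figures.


dT = R*Tm^2*x / dHf
dT = 8.314 * 511^2 * 0.08 / 15063
dT = 11.53 K
T_new = 511 - 11.53 = 499.5 K


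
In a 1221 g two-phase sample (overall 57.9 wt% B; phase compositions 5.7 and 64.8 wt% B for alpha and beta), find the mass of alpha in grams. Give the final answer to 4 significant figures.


f_alpha = (C_beta - C0) / (C_beta - C_alpha)
f_alpha = (64.8 - 57.9) / (64.8 - 5.7) = 0.116751
m_alpha = f_alpha * m_total = 0.116751 * 1221 = 142.6 g


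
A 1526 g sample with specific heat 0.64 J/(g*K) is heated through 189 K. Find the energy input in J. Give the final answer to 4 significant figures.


Q = m * cp * dT
Q = 1526 * 0.64 * 189
Q = 184600 J


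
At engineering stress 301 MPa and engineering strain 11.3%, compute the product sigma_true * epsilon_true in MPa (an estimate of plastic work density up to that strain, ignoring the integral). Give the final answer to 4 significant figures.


sigma_true = sigma_eng * (1 + epsilon_eng)
sigma_true = 301 * (1 + 0.113) = 335.013 MPa
epsilon_true = ln(1 + epsilon_eng)
epsilon_true = ln(1 + 0.113) = 0.107059
sigma_true * epsilon_true = 335.013 * 0.107059 = 35.87 MPa


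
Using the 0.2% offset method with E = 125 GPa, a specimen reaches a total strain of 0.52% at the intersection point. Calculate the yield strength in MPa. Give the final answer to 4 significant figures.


Offset strain = 0.002
Elastic strain at yield = total_strain - offset = 5.2e-03 - 0.002 = 3.2e-03
sigma_y = E * elastic_strain = 125000 * 3.2e-03
sigma_y = 400 MPa


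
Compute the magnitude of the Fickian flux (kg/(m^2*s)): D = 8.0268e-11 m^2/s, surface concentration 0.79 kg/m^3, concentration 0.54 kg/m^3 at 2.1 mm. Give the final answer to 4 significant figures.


J = -D * (dC/dx) = D * (C1 - C2) / dx
J = 8.0268e-11 * (0.79 - 0.54) / 2.1e-03
J = 9.556e-09 kg/(m^2*s)


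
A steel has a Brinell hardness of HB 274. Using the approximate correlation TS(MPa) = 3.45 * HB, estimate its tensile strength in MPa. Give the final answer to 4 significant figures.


TS (MPa) = 3.45 * HB
TS = 3.45 * 274
TS = 945.3 MPa


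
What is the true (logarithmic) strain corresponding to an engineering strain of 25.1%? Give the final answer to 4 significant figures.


epsilon_true = ln(1 + epsilon_eng)
epsilon_true = ln(1 + 0.251)
epsilon_true = 0.2239


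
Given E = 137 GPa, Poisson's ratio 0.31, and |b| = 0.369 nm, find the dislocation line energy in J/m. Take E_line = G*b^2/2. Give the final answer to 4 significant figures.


Step 1: G = E / (2*(1+nu))
G = 137 / (2*(1+0.31)) = 52.2901 GPa = 5.22901e+10 Pa
Step 2: E_line = G*b^2/2
b = 0.369 nm = 3.69e-10 m
E_line = 0.5 * 5.22901e+10 * (3.69e-10)^2 = 3.56e-09 J/m


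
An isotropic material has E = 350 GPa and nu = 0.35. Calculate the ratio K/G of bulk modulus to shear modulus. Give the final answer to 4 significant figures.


G = E / (2*(1+nu))
G = 350 / (2*(1+0.35)) = 129.63 GPa
K = E / (3*(1-2*nu))
K = 350 / (3*(1-2*0.35)) = 388.889 GPa
K/G = 388.889 / 129.63 = 3


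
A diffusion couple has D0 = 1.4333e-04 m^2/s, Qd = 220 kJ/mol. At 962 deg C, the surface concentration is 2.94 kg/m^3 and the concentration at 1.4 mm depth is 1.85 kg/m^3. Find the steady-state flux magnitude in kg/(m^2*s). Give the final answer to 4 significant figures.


Step 1: D = D0 * exp(-Qd/(R*T))
T = 962 + 273.15 = 1235.15 K
D = 1.4333e-04 * exp(-220e3 / (8.314 * 1235.15)) = 7.115e-14 m^2/s
Step 2: J = D * (C1 - C2) / dx
J = 7.115e-14 * (2.94 - 1.85) / 1.4e-03
J = 5.54e-11 kg/(m^2*s)


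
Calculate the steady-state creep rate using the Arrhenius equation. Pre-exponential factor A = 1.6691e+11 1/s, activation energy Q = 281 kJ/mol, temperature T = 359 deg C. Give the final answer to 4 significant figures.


rate = A * exp(-Q / (R*T))
T = 359 + 273.15 = 632.15 K
rate = 1.6691e+11 * exp(-281e3 / (8.314 * 632.15))
rate = 1.006e-12 1/s


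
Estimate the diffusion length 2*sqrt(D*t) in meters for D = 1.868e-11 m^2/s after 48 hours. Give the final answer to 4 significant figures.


t = 48 hr = 172800 s
Diffusion length = 2*sqrt(D*t)
= 2*sqrt(1.868e-11 * 172800)
= 3.593e-03 m


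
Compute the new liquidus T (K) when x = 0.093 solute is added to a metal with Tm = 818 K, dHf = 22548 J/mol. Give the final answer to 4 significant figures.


dT = R*Tm^2*x / dHf
dT = 8.314 * 818^2 * 0.093 / 22548
dT = 22.9452 K
T_new = 818 - 22.9452 = 795.1 K


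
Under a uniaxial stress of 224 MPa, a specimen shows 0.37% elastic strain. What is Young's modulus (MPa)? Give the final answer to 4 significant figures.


E = sigma / epsilon
epsilon = 0.37% = 3.7e-03
E = 224 / 3.7e-03
E = 60540 MPa


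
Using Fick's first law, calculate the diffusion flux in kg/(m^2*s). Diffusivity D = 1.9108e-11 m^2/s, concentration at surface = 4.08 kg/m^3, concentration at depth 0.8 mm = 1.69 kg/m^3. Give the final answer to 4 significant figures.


J = -D * (dC/dx) = D * (C1 - C2) / dx
J = 1.9108e-11 * (4.08 - 1.69) / 8e-04
J = 5.709e-08 kg/(m^2*s)


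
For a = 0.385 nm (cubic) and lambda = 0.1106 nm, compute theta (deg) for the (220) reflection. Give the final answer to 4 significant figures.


d = a / sqrt(h^2+k^2+l^2)
d = 0.385 / sqrt(8) = 0.136118 nm
lambda = 2*d*sin(theta)  =>  sin(theta) = lambda / (2*d)
sin(theta) = 0.1106 / (2 * 0.136118) = 0.406265
theta = 23.97 deg


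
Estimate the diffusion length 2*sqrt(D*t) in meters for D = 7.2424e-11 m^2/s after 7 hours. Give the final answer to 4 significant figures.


t = 7 hr = 25200 s
Diffusion length = 2*sqrt(D*t)
= 2*sqrt(7.2424e-11 * 25200)
= 2.702e-03 m


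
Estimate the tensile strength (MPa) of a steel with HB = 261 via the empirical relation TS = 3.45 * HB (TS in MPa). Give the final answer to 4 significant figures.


TS (MPa) = 3.45 * HB
TS = 3.45 * 261
TS = 900.5 MPa


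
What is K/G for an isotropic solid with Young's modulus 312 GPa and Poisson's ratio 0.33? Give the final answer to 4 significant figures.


G = E / (2*(1+nu))
G = 312 / (2*(1+0.33)) = 117.293 GPa
K = E / (3*(1-2*nu))
K = 312 / (3*(1-2*0.33)) = 305.882 GPa
K/G = 305.882 / 117.293 = 2.608


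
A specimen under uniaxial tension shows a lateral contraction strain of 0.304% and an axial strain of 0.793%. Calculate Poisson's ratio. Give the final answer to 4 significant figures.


nu = -epsilon_lat / epsilon_axial
Lateral strain is contraction (negative), so using magnitudes:
nu = 0.304 / 0.793
nu = 0.3834


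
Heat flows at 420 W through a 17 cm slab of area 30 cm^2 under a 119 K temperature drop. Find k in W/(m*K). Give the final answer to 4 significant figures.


k = Q*L / (A*dT)
L = 0.17 m, A = 3e-03 m^2
k = 420 * 0.17 / (3e-03 * 119)
k = 200 W/(m*K)


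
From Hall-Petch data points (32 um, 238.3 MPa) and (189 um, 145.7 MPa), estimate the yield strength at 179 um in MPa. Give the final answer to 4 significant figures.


sigma_y = sigma0 + k / sqrt(d)
1/sqrt(d1) = 1/sqrt(3.2e-05) = 176.777;  1/sqrt(d2) = 72.7393
k = (sigma1 - sigma2) / (1/sqrt(d1) - 1/sqrt(d2)) = (238.3 - 145.7) / (176.777 - 72.7393) = 0.890065 MPa*m^0.5
sigma0 = sigma1 - k/sqrt(d1) = 238.3 - 0.890065*176.777 = 80.9573 MPa
sigma_y(d3) = 80.9573 + 0.890065 / sqrt(1.79e-04) = 147.5 MPa


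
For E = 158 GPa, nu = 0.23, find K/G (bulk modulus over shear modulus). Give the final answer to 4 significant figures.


G = E / (2*(1+nu))
G = 158 / (2*(1+0.23)) = 64.2276 GPa
K = E / (3*(1-2*nu))
K = 158 / (3*(1-2*0.23)) = 97.5309 GPa
K/G = 97.5309 / 64.2276 = 1.519


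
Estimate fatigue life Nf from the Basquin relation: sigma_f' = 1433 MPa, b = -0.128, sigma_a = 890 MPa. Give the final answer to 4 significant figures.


sigma_a = sigma_f' * (2*Nf)^b
2*Nf = (sigma_a / sigma_f')^(1/b)
2*Nf = (890 / 1433)^(1/-0.128)
2*Nf = 41.3108
Nf = 20.66 cycles


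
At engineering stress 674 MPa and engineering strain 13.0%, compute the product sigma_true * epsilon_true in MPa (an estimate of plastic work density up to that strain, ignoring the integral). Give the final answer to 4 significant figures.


sigma_true = sigma_eng * (1 + epsilon_eng)
sigma_true = 674 * (1 + 0.13) = 761.62 MPa
epsilon_true = ln(1 + epsilon_eng)
epsilon_true = ln(1 + 0.13) = 0.122218
sigma_true * epsilon_true = 761.62 * 0.122218 = 93.08 MPa


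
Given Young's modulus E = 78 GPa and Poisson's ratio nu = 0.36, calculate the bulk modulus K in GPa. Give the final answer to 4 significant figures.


K = E / (3*(1-2*nu))
K = 78 / (3*(1-2*0.36))
K = 92.86 GPa


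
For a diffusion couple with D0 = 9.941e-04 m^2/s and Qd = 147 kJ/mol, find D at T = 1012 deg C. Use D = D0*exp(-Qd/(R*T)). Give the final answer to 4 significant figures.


D = D0 * exp(-Qd / (R*T))
T = 1285.15 K
D = 9.941e-04 * exp(-147e3 / (8.314 * 1285.15))
D = 1.053e-09 m^2/s


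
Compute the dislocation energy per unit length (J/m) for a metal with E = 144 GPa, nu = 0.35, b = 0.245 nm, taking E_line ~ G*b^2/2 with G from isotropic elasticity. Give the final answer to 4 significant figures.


Step 1: G = E / (2*(1+nu))
G = 144 / (2*(1+0.35)) = 53.3333 GPa = 5.33333e+10 Pa
Step 2: E_line = G*b^2/2
b = 0.245 nm = 2.45e-10 m
E_line = 0.5 * 5.33333e+10 * (2.45e-10)^2 = 1.601e-09 J/m


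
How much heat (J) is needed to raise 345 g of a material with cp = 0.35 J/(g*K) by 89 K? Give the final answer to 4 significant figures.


Q = m * cp * dT
Q = 345 * 0.35 * 89
Q = 10750 J


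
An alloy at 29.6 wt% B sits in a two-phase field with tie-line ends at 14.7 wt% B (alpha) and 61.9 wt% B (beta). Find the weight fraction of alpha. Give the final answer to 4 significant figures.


f_alpha = (C_beta - C0) / (C_beta - C_alpha)
f_alpha = (61.9 - 29.6) / (61.9 - 14.7)
f_alpha = 0.6843


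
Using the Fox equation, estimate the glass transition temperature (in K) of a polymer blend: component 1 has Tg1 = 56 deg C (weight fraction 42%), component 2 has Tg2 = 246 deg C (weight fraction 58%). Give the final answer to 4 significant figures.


1/Tg = w1/Tg1 + w2/Tg2 (in Kelvin)
Tg1 = 329.15 K, Tg2 = 519.15 K
1/Tg = 0.42/329.15 + 0.58/519.15
Tg = 417.8 K


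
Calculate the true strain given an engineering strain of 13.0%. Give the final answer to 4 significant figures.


epsilon_true = ln(1 + epsilon_eng)
epsilon_true = ln(1 + 0.13)
epsilon_true = 0.1222


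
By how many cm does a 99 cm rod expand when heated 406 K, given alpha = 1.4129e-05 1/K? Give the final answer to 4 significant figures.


dL = L0 * alpha * dT
dL = 99 * 1.4129e-05 * 406
dL = 0.5679 cm


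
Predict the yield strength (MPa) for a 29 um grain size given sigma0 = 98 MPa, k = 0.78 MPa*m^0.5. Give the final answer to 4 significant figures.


sigma_y = sigma0 + k / sqrt(d)
d = 29 um = 2.9e-05 m
sigma_y = 98 + 0.78 / sqrt(2.9e-05)
sigma_y = 242.8 MPa


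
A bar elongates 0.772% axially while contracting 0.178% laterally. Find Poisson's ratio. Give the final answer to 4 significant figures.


nu = -epsilon_lat / epsilon_axial
Lateral strain is contraction (negative), so using magnitudes:
nu = 0.178 / 0.772
nu = 0.2306


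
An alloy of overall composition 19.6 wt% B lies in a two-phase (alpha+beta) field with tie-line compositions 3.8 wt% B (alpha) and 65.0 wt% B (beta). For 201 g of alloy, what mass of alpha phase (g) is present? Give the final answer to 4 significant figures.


f_alpha = (C_beta - C0) / (C_beta - C_alpha)
f_alpha = (65.0 - 19.6) / (65.0 - 3.8) = 0.74183
m_alpha = f_alpha * m_total = 0.74183 * 201 = 149.1 g


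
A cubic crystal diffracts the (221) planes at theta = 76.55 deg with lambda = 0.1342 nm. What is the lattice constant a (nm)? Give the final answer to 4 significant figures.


d = lambda / (2*sin(theta))
d = 0.1342 / (2*sin(76.55 deg))
d = 0.0689922 nm
a = d * sqrt(h^2+k^2+l^2) = 0.0689922 * sqrt(9)
a = 0.207 nm


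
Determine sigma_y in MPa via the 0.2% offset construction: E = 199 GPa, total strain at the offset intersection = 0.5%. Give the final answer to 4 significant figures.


Offset strain = 0.002
Elastic strain at yield = total_strain - offset = 5e-03 - 0.002 = 3e-03
sigma_y = E * elastic_strain = 199000 * 3e-03
sigma_y = 597 MPa


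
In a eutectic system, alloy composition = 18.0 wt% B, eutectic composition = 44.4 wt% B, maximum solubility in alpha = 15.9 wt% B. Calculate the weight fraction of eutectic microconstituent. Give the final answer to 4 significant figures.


f_primary = (C_e - C0) / (C_e - C_alpha_max)
f_primary = (44.4 - 18.0) / (44.4 - 15.9)
f_primary = 0.926316
f_eutectic = 1 - 0.926316 = 0.07368


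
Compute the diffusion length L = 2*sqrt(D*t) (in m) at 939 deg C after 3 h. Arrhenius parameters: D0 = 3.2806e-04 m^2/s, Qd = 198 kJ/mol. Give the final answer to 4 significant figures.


Step 1: D = D0 * exp(-Qd/(R*T))
T = 1212.15 K
D = 3.2806e-04 * exp(-198e3 / (8.314 * 1212.15)) = 9.6232e-13 m^2/s
Step 2: L = 2*sqrt(D*t)
t = 3 h = 10800 s
L = 2*sqrt(9.6232e-13 * 10800) = 2.039e-04 m


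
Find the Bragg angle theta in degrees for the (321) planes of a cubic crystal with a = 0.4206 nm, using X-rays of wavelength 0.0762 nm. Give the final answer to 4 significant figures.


d = a / sqrt(h^2+k^2+l^2)
d = 0.4206 / sqrt(14) = 0.11241 nm
lambda = 2*d*sin(theta)  =>  sin(theta) = lambda / (2*d)
sin(theta) = 0.0762 / (2 * 0.11241) = 0.338938
theta = 19.81 deg


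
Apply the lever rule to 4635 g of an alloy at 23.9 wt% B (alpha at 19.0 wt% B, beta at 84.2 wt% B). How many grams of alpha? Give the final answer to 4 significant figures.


f_alpha = (C_beta - C0) / (C_beta - C_alpha)
f_alpha = (84.2 - 23.9) / (84.2 - 19.0) = 0.924847
m_alpha = f_alpha * m_total = 0.924847 * 4635 = 4287 g


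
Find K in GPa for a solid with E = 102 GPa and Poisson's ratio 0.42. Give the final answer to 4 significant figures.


K = E / (3*(1-2*nu))
K = 102 / (3*(1-2*0.42))
K = 212.5 GPa


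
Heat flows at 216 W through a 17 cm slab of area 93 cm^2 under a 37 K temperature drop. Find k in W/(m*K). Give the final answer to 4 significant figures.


k = Q*L / (A*dT)
L = 0.17 m, A = 9.3e-03 m^2
k = 216 * 0.17 / (9.3e-03 * 37)
k = 106.7 W/(m*K)


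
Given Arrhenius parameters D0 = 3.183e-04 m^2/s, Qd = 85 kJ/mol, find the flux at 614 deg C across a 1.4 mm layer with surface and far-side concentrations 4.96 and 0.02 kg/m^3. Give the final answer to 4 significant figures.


Step 1: D = D0 * exp(-Qd/(R*T))
T = 614 + 273.15 = 887.15 K
D = 3.183e-04 * exp(-85e3 / (8.314 * 887.15)) = 3.14723e-09 m^2/s
Step 2: J = D * (C1 - C2) / dx
J = 3.14723e-09 * (4.96 - 0.02) / 1.4e-03
J = 1.111e-05 kg/(m^2*s)


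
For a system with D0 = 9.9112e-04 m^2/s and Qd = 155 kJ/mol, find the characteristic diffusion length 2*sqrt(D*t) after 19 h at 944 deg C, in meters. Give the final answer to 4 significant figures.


Step 1: D = D0 * exp(-Qd/(R*T))
T = 1217.15 K
D = 9.9112e-04 * exp(-155e3 / (8.314 * 1217.15)) = 2.2079e-10 m^2/s
Step 2: L = 2*sqrt(D*t)
t = 19 h = 68400 s
L = 2*sqrt(2.2079e-10 * 68400) = 7.772e-03 m


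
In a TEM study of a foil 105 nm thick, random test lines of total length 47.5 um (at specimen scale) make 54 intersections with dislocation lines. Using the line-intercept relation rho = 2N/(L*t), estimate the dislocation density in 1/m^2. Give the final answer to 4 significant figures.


rho = 2N / (L * t)
L = 47.5 um = 4.75e-05 m, t = 105 nm = 1.05e-07 m
rho = 2 * 54 / (4.75e-05 * 1.05e-07)
rho = 2.165e+13 1/m^2


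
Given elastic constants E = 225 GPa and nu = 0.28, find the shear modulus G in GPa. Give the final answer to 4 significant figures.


G = E / (2*(1+nu))
G = 225 / (2*(1+0.28))
G = 87.89 GPa


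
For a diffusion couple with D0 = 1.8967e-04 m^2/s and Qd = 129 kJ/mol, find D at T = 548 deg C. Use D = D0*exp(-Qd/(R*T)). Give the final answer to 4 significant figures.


D = D0 * exp(-Qd / (R*T))
T = 821.15 K
D = 1.8967e-04 * exp(-129e3 / (8.314 * 821.15))
D = 1.18e-12 m^2/s


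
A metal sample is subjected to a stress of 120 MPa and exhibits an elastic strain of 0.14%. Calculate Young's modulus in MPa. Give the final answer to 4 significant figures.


E = sigma / epsilon
epsilon = 0.14% = 1.4e-03
E = 120 / 1.4e-03
E = 85710 MPa


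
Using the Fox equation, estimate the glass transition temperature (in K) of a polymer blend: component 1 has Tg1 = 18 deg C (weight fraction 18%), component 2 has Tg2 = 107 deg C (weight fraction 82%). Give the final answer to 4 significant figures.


1/Tg = w1/Tg1 + w2/Tg2 (in Kelvin)
Tg1 = 291.15 K, Tg2 = 380.15 K
1/Tg = 0.18/291.15 + 0.82/380.15
Tg = 360.3 K


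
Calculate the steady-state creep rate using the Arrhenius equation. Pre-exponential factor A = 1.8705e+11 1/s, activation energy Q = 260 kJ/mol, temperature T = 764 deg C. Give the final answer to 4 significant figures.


rate = A * exp(-Q / (R*T))
T = 764 + 273.15 = 1037.15 K
rate = 1.8705e+11 * exp(-260e3 / (8.314 * 1037.15))
rate = 0.01503 1/s


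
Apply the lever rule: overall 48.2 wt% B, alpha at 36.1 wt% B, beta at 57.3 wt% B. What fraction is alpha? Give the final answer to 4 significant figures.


f_alpha = (C_beta - C0) / (C_beta - C_alpha)
f_alpha = (57.3 - 48.2) / (57.3 - 36.1)
f_alpha = 0.4292


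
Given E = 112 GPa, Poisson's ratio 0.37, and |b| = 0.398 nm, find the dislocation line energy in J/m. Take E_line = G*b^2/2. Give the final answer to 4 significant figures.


Step 1: G = E / (2*(1+nu))
G = 112 / (2*(1+0.37)) = 40.8759 GPa = 4.08759e+10 Pa
Step 2: E_line = G*b^2/2
b = 0.398 nm = 3.98e-10 m
E_line = 0.5 * 4.08759e+10 * (3.98e-10)^2 = 3.237e-09 J/m


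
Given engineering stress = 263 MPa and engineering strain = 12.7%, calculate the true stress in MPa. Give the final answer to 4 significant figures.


sigma_true = sigma_eng * (1 + epsilon_eng)
sigma_true = 263 * (1 + 0.127)
sigma_true = 296.4 MPa


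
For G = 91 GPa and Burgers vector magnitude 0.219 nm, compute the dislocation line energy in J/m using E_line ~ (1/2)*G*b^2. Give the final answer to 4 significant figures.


E = G*b^2/2
b = 0.219 nm = 2.19e-10 m
G = 91 GPa = 9.1e+10 Pa
E = 0.5 * 9.1e+10 * (2.19e-10)^2
E = 2.182e-09 J/m


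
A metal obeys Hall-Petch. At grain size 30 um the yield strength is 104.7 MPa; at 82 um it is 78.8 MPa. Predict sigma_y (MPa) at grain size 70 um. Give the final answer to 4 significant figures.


sigma_y = sigma0 + k / sqrt(d)
1/sqrt(d1) = 1/sqrt(3e-05) = 182.574;  1/sqrt(d2) = 110.432
k = (sigma1 - sigma2) / (1/sqrt(d1) - 1/sqrt(d2)) = (104.7 - 78.8) / (182.574 - 110.432) = 0.359011 MPa*m^0.5
sigma0 = sigma1 - k/sqrt(d1) = 104.7 - 0.359011*182.574 = 39.1539 MPa
sigma_y(d3) = 39.1539 + 0.359011 / sqrt(7e-05) = 82.06 MPa


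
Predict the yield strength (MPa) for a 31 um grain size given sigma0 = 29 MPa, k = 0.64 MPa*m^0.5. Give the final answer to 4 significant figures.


sigma_y = sigma0 + k / sqrt(d)
d = 31 um = 3.1e-05 m
sigma_y = 29 + 0.64 / sqrt(3.1e-05)
sigma_y = 143.9 MPa


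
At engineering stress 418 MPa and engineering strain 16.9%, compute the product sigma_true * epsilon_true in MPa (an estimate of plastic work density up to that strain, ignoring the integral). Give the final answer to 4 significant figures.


sigma_true = sigma_eng * (1 + epsilon_eng)
sigma_true = 418 * (1 + 0.169) = 488.642 MPa
epsilon_true = ln(1 + epsilon_eng)
epsilon_true = ln(1 + 0.169) = 0.156149
sigma_true * epsilon_true = 488.642 * 0.156149 = 76.3 MPa


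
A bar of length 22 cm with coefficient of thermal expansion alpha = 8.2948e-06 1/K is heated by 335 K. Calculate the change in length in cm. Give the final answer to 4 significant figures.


dL = L0 * alpha * dT
dL = 22 * 8.2948e-06 * 335
dL = 0.06113 cm


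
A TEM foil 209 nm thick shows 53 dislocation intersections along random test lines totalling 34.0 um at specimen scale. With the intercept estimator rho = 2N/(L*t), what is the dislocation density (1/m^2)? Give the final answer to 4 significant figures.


rho = 2N / (L * t)
L = 34.0 um = 3.4e-05 m, t = 209 nm = 2.09e-07 m
rho = 2 * 53 / (3.4e-05 * 2.09e-07)
rho = 1.492e+13 1/m^2


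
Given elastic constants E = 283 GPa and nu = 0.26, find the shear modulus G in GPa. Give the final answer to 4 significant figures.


G = E / (2*(1+nu))
G = 283 / (2*(1+0.26))
G = 112.3 GPa


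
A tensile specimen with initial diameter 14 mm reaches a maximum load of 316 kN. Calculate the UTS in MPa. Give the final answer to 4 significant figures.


A0 = pi*(d/2)^2 = pi*(14/2)^2 = 153.938 mm^2
UTS = F_max / A0 = 316*1000 / 153.938
UTS = 2053 MPa


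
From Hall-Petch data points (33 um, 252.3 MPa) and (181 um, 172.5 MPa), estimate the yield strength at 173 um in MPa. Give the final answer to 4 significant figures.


sigma_y = sigma0 + k / sqrt(d)
1/sqrt(d1) = 1/sqrt(3.3e-05) = 174.078;  1/sqrt(d2) = 74.3294
k = (sigma1 - sigma2) / (1/sqrt(d1) - 1/sqrt(d2)) = (252.3 - 172.5) / (174.078 - 74.3294) = 0.800014 MPa*m^0.5
sigma0 = sigma1 - k/sqrt(d1) = 252.3 - 0.800014*174.078 = 113.035 MPa
sigma_y(d3) = 113.035 + 0.800014 / sqrt(1.73e-04) = 173.9 MPa


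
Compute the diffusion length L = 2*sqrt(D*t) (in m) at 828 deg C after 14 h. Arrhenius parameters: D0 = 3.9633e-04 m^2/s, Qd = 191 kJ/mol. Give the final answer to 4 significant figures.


Step 1: D = D0 * exp(-Qd/(R*T))
T = 1101.15 K
D = 3.9633e-04 * exp(-191e3 / (8.314 * 1101.15)) = 3.44643e-13 m^2/s
Step 2: L = 2*sqrt(D*t)
t = 14 h = 50400 s
L = 2*sqrt(3.44643e-13 * 50400) = 2.636e-04 m


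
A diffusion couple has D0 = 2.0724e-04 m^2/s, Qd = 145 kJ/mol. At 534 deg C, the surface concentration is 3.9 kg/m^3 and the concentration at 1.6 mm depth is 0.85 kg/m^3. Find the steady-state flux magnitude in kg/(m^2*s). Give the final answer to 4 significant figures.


Step 1: D = D0 * exp(-Qd/(R*T))
T = 534 + 273.15 = 807.15 K
D = 2.0724e-04 * exp(-145e3 / (8.314 * 807.15)) = 8.55998e-14 m^2/s
Step 2: J = D * (C1 - C2) / dx
J = 8.55998e-14 * (3.9 - 0.85) / 1.6e-03
J = 1.632e-10 kg/(m^2*s)


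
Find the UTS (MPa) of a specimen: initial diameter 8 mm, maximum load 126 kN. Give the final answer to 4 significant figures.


A0 = pi*(d/2)^2 = pi*(8/2)^2 = 50.2655 mm^2
UTS = F_max / A0 = 126*1000 / 50.2655
UTS = 2507 MPa


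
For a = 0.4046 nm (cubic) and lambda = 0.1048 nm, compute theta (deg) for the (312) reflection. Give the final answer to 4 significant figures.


d = a / sqrt(h^2+k^2+l^2)
d = 0.4046 / sqrt(14) = 0.108134 nm
lambda = 2*d*sin(theta)  =>  sin(theta) = lambda / (2*d)
sin(theta) = 0.1048 / (2 * 0.108134) = 0.484584
theta = 28.99 deg


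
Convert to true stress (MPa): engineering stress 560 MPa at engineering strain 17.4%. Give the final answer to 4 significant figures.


sigma_true = sigma_eng * (1 + epsilon_eng)
sigma_true = 560 * (1 + 0.174)
sigma_true = 657.4 MPa


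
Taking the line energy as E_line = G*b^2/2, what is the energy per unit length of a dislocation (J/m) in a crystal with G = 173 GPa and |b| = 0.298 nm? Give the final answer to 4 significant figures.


E = G*b^2/2
b = 0.298 nm = 2.98e-10 m
G = 173 GPa = 1.73e+11 Pa
E = 0.5 * 1.73e+11 * (2.98e-10)^2
E = 7.682e-09 J/m


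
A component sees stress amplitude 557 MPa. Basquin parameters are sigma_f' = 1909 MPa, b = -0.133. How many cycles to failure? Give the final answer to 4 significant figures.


sigma_a = sigma_f' * (2*Nf)^b
2*Nf = (sigma_a / sigma_f')^(1/b)
2*Nf = (557 / 1909)^(1/-0.133)
2*Nf = 10524.1
Nf = 5262 cycles


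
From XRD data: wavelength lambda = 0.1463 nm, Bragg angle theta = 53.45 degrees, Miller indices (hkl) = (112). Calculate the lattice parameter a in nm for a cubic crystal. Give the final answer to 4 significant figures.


d = lambda / (2*sin(theta))
d = 0.1463 / (2*sin(53.45 deg))
d = 0.0910576 nm
a = d * sqrt(h^2+k^2+l^2) = 0.0910576 * sqrt(6)
a = 0.223 nm


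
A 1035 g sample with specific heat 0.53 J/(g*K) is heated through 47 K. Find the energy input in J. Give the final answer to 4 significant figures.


Q = m * cp * dT
Q = 1035 * 0.53 * 47
Q = 25780 J


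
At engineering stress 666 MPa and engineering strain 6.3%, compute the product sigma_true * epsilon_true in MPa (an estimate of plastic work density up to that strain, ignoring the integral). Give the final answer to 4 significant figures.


sigma_true = sigma_eng * (1 + epsilon_eng)
sigma_true = 666 * (1 + 0.063) = 707.958 MPa
epsilon_true = ln(1 + epsilon_eng)
epsilon_true = ln(1 + 0.063) = 0.0610951
sigma_true * epsilon_true = 707.958 * 0.0610951 = 43.25 MPa


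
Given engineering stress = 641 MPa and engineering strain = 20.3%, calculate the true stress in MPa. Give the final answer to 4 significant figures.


sigma_true = sigma_eng * (1 + epsilon_eng)
sigma_true = 641 * (1 + 0.203)
sigma_true = 771.1 MPa


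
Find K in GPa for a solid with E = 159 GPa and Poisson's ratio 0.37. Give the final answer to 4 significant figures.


K = E / (3*(1-2*nu))
K = 159 / (3*(1-2*0.37))
K = 203.8 GPa


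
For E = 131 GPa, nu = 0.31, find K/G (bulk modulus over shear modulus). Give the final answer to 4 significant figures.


G = E / (2*(1+nu))
G = 131 / (2*(1+0.31)) = 50 GPa
K = E / (3*(1-2*nu))
K = 131 / (3*(1-2*0.31)) = 114.912 GPa
K/G = 114.912 / 50 = 2.298


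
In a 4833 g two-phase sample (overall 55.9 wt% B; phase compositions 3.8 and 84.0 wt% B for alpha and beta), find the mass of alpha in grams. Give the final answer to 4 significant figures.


f_alpha = (C_beta - C0) / (C_beta - C_alpha)
f_alpha = (84.0 - 55.9) / (84.0 - 3.8) = 0.350374
m_alpha = f_alpha * m_total = 0.350374 * 4833 = 1693 g


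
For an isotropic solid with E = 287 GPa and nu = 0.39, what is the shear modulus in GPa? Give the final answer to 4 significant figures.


G = E / (2*(1+nu))
G = 287 / (2*(1+0.39))
G = 103.2 GPa


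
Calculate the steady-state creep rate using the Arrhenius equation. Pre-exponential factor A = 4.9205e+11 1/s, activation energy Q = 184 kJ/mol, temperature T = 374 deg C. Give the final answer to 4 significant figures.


rate = A * exp(-Q / (R*T))
T = 374 + 273.15 = 647.15 K
rate = 4.9205e+11 * exp(-184e3 / (8.314 * 647.15))
rate = 6.917e-04 1/s


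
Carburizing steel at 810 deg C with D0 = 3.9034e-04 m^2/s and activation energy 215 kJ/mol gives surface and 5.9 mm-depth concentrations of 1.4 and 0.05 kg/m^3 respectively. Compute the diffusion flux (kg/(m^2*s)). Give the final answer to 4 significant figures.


Step 1: D = D0 * exp(-Qd/(R*T))
T = 810 + 273.15 = 1083.15 K
D = 3.9034e-04 * exp(-215e3 / (8.314 * 1083.15)) = 1.67012e-14 m^2/s
Step 2: J = D * (C1 - C2) / dx
J = 1.67012e-14 * (1.4 - 0.05) / 5.9e-03
J = 3.821e-12 kg/(m^2*s)


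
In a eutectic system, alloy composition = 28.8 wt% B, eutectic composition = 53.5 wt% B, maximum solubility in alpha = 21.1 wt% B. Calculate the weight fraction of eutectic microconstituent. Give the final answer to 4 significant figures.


f_primary = (C_e - C0) / (C_e - C_alpha_max)
f_primary = (53.5 - 28.8) / (53.5 - 21.1)
f_primary = 0.762346
f_eutectic = 1 - 0.762346 = 0.2377


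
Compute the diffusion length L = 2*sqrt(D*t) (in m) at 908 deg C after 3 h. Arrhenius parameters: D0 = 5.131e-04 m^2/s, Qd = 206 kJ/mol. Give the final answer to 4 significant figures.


Step 1: D = D0 * exp(-Qd/(R*T))
T = 1181.15 K
D = 5.131e-04 * exp(-206e3 / (8.314 * 1181.15)) = 3.97945e-13 m^2/s
Step 2: L = 2*sqrt(D*t)
t = 3 h = 10800 s
L = 2*sqrt(3.97945e-13 * 10800) = 1.311e-04 m


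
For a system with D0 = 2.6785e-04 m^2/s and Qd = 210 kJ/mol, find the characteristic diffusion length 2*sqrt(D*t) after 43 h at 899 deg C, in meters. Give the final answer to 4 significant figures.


Step 1: D = D0 * exp(-Qd/(R*T))
T = 1172.15 K
D = 2.6785e-04 * exp(-210e3 / (8.314 * 1172.15)) = 1.17301e-13 m^2/s
Step 2: L = 2*sqrt(D*t)
t = 43 h = 154800 s
L = 2*sqrt(1.17301e-13 * 154800) = 2.695e-04 m
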